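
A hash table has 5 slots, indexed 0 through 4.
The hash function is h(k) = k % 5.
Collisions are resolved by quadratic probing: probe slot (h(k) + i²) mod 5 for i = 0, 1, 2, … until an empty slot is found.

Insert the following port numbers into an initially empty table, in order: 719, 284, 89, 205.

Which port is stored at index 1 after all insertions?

Insert 719: h=4, slot 4 empty => index 4.
Insert 284: h=4, slot 4 occupied => index 0.
Insert 89: h=4, slots 4,0 occupied => index 3.
Insert 205: h=0, slot 0 occupied => index 1.
Table: [284, 205, _, 89, 719]

205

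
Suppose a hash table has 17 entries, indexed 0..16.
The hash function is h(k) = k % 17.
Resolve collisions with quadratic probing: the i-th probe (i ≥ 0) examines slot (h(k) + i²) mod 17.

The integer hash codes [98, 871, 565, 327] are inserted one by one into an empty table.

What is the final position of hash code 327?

98: h=13 => slot 13
871: h=4 => slot 4
565: h=4, probe 4,5 => slot 5
327: h=4, probe 4,5,8 => slot 8
Table: [—, —, —, —, 871, 565, —, —, 327, —, —, —, —, 98, —, —, —]

8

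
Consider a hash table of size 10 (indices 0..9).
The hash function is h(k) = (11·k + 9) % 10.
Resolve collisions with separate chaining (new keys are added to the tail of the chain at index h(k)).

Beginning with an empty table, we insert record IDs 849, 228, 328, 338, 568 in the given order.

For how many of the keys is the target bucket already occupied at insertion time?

849 -> bucket 8
228 -> bucket 7
328 -> bucket 7 (collision)
338 -> bucket 7 (collision)
568 -> bucket 7 (collision)
Final buckets:
0: .
1: .
2: .
3: .
4: .
5: .
6: .
7: 228 -> 328 -> 338 -> 568
8: 849
9: .

3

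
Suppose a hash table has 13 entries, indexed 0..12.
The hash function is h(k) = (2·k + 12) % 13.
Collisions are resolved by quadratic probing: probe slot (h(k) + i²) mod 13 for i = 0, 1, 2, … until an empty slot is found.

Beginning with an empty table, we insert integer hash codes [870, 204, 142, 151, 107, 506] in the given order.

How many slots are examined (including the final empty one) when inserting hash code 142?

870 hashes to 10; slot 10 is free -> place at 10.
204 hashes to 4; slot 4 is free -> place at 4.
142 hashes to 10; 10 taken -> place at 11.
151 hashes to 2; slot 2 is free -> place at 2.
107 hashes to 5; slot 5 is free -> place at 5.
506 hashes to 10; 10,11 taken -> place at 1.
Table: [—, 506, 151, —, 204, 107, —, —, —, —, 870, 142, —]

2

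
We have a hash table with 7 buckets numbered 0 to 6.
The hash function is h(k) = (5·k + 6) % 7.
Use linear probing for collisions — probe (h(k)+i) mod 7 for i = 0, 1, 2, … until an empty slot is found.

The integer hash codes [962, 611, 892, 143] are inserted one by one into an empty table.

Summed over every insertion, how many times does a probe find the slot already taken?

4

962: h=0 -> slot 0
611: h=2 -> slot 2
892: h=0, probe 0,1 -> slot 1
143: h=0, probe 0,1,2,3 -> slot 3
Table: [962, 892, 611, 143, —, —, —]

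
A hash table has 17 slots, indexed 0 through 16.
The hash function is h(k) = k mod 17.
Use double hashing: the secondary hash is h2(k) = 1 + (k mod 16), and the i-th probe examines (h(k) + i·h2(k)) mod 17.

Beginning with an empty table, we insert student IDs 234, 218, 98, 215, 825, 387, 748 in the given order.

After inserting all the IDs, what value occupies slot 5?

234: h=13 => slot 13
218: h=14 => slot 14
98: h=13, h2=3, probe 13,16 => slot 16
215: h=11 => slot 11
825: h=9 => slot 9
387: h=13, h2=4, probe 13,0 => slot 0
748: h=0, h2=13, probe 0,13,9,5 => slot 5
Table: [387, ., ., ., ., 748, ., ., ., 825, ., 215, ., 234, 218, ., 98]

748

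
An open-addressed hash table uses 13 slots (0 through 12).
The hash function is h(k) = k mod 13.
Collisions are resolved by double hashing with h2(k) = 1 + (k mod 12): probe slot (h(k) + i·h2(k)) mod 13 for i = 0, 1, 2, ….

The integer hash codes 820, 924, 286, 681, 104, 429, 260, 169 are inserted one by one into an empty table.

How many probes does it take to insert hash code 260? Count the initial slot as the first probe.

6

820: h=1 -> slot 1
924: h=1, h2=1, probe 1,2 -> slot 2
286: h=0 -> slot 0
681: h=5 -> slot 5
104: h=0, h2=9, probe 0,9 -> slot 9
429: h=0, h2=10, probe 0,10 -> slot 10
260: h=0, h2=9, probe 0,9,5,1,10,6 -> slot 6
169: h=0, h2=2, probe 0,2,4 -> slot 4
Table: [286, 820, 924, ∅, 169, 681, 260, ∅, ∅, 104, 429, ∅, ∅]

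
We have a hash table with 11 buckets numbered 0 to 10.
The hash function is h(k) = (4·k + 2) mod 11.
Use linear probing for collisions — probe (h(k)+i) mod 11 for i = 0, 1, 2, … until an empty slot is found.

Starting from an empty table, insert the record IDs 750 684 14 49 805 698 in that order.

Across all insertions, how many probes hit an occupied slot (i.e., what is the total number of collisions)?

750: h=10 → slot 10
684: h=10, probe 10,0 → slot 0
14: h=3 → slot 3
49: h=0, probe 0,1 → slot 1
805: h=10, probe 10,0,1,2 → slot 2
698: h=0, probe 0,1,2,3,4 → slot 4
Table: [684, 49, 805, 14, 698, -, -, -, -, -, 750]

9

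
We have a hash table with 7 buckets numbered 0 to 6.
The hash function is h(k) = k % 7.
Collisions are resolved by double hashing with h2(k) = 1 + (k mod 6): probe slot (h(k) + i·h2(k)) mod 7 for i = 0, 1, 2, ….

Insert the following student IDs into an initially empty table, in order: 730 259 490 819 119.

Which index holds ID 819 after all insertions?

Insert 730: h=2, slot 2 empty -> index 2.
Insert 259: h=0, slot 0 empty -> index 0.
Insert 490: h=0, h2=5, slot 0 occupied -> index 5.
Insert 819: h=0, h2=4, slot 0 occupied -> index 4.
Insert 119: h=0, h2=6, slot 0 occupied -> index 6.
Table: [259, -, 730, -, 819, 490, 119]

4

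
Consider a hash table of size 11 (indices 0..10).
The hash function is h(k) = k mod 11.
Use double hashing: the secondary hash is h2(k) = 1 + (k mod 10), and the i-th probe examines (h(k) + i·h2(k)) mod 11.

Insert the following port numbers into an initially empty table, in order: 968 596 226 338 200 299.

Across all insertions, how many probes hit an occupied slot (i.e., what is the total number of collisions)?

968 hashes to 0; slot 0 is free => place at 0.
596 hashes to 2; slot 2 is free => place at 2.
226 hashes to 6; slot 6 is free => place at 6.
338 hashes to 8; slot 8 is free => place at 8.
200 hashes to 2, h2=1; 2 taken => place at 3.
299 hashes to 2, h2=10; 2 taken => place at 1.
Table: [968, 299, 596, 200, ., ., 226, ., 338, ., .]

2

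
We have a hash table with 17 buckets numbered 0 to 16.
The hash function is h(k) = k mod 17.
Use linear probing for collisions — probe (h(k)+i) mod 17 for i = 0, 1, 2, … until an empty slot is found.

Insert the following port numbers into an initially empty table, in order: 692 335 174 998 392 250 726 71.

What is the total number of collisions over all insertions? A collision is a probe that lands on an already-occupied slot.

10

Insert 692: h=12, slot 12 empty => index 12.
Insert 335: h=12, slot 12 occupied => index 13.
Insert 174: h=4, slot 4 empty => index 4.
Insert 998: h=12, slots 12,13 occupied => index 14.
Insert 392: h=1, slot 1 empty => index 1.
Insert 250: h=12, slots 12,13,14 occupied => index 15.
Insert 726: h=12, slots 12,13,14,15 occupied => index 16.
Insert 71: h=3, slot 3 empty => index 3.
Table: [_, 392, _, 71, 174, _, _, _, _, _, _, _, 692, 335, 998, 250, 726]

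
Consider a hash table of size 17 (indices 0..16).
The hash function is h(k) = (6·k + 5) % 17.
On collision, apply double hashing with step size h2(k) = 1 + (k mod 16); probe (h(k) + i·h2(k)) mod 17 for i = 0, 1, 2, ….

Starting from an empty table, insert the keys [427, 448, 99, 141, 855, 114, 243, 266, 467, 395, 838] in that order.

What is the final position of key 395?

Insert 427: h=0, slot 0 empty -> index 0.
Insert 448: h=7, slot 7 empty -> index 7.
Insert 99: h=4, slot 4 empty -> index 4.
Insert 141: h=1, slot 1 empty -> index 1.
Insert 855: h=1, h2=8, slot 1 occupied -> index 9.
Insert 114: h=9, h2=3, slot 9 occupied -> index 12.
Insert 243: h=1, h2=4, slot 1 occupied -> index 5.
Insert 266: h=3, slot 3 empty -> index 3.
Insert 467: h=2, slot 2 empty -> index 2.
Insert 395: h=12, h2=12, slots 12,7,2 occupied -> index 14.
Insert 838: h=1, h2=7, slot 1 occupied -> index 8.
Table: [427, 141, 467, 266, 99, 243, ∅, 448, 838, 855, ∅, ∅, 114, ∅, 395, ∅, ∅]

14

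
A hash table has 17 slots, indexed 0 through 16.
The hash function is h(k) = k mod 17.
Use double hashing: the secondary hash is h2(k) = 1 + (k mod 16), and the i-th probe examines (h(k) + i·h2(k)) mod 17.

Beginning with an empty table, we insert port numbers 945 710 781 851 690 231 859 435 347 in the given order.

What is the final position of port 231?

945: h=10 → slot 10
710: h=13 → slot 13
781: h=16 → slot 16
851: h=1 → slot 1
690: h=10, h2=3, probe 10,13,16,2 → slot 2
231: h=10, h2=8, probe 10,1,9 → slot 9
859: h=9, h2=12, probe 9,4 → slot 4
435: h=10, h2=4, probe 10,14 → slot 14
347: h=7 → slot 7
Table: [., 851, 690, ., 859, ., ., 347, ., 231, 945, ., ., 710, 435, ., 781]

9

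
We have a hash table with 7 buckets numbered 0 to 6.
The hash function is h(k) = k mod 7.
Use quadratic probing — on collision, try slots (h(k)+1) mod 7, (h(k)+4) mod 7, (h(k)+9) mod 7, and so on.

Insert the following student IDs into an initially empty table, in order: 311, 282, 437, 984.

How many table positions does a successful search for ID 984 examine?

311: h=3 => slot 3
282: h=2 => slot 2
437: h=3, probe 3,4 => slot 4
984: h=4, probe 4,5 => slot 5
Table: [—, —, 282, 311, 437, 984, —]
Lookup 984: h=4, probe 4,5 → found at 5.

2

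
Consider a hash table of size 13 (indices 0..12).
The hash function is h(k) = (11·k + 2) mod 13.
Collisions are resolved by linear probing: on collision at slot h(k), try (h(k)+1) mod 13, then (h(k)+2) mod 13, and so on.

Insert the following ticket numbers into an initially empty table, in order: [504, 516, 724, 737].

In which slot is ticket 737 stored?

504 hashes to 8; slot 8 is free -> place at 8.
516 hashes to 10; slot 10 is free -> place at 10.
724 hashes to 10; 10 taken -> place at 11.
737 hashes to 10; 10,11 taken -> place at 12.
Table: [_, _, _, _, _, _, _, _, 504, _, 516, 724, 737]

12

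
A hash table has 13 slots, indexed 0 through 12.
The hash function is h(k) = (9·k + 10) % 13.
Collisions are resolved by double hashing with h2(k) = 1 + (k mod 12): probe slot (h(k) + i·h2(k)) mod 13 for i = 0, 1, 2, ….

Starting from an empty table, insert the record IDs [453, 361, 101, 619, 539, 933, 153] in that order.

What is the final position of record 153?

453: h=5 → slot 5
361: h=9 → slot 9
101: h=9, h2=6, probe 9,2 → slot 2
619: h=4 → slot 4
539: h=12 → slot 12
933: h=9, h2=10, probe 9,6 → slot 6
153: h=9, h2=10, probe 9,6,3 → slot 3
Table: [_, _, 101, 153, 619, 453, 933, _, _, 361, _, _, 539]

3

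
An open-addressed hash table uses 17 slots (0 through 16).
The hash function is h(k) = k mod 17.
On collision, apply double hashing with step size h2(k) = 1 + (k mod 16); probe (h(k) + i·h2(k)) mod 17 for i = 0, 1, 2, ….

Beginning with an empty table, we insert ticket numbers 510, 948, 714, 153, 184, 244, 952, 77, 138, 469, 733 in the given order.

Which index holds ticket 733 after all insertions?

7

510: h=0 → slot 0
948: h=13 → slot 13
714: h=0, h2=11, probe 0,11 → slot 11
153: h=0, h2=10, probe 0,10 → slot 10
184: h=14 → slot 14
244: h=6 → slot 6
952: h=0, h2=9, probe 0,9 → slot 9
77: h=9, h2=14, probe 9,6,3 → slot 3
138: h=2 → slot 2
469: h=10, h2=6, probe 10,16 → slot 16
733: h=2, h2=14, probe 2,16,13,10,7 → slot 7
Table: [510, ., 138, 77, ., ., 244, 733, ., 952, 153, 714, ., 948, 184, ., 469]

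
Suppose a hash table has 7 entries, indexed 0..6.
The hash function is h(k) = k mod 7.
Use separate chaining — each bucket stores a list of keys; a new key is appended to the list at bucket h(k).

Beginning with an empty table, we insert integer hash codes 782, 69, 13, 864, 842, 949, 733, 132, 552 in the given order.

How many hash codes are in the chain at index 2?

1

Insert 782: h=5, bucket 5 empty → new chain.
Insert 69: h=6, bucket 6 empty → new chain.
Insert 13: h=6, bucket 6 nonempty → append to chain.
Insert 864: h=3, bucket 3 empty → new chain.
Insert 842: h=2, bucket 2 empty → new chain.
Insert 949: h=4, bucket 4 empty → new chain.
Insert 733: h=5, bucket 5 nonempty → append to chain.
Insert 132: h=6, bucket 6 nonempty → append to chain.
Insert 552: h=6, bucket 6 nonempty → append to chain.
Final buckets:
0: —
1: —
2: 842
3: 864
4: 949
5: 782 -> 733
6: 69 -> 13 -> 132 -> 552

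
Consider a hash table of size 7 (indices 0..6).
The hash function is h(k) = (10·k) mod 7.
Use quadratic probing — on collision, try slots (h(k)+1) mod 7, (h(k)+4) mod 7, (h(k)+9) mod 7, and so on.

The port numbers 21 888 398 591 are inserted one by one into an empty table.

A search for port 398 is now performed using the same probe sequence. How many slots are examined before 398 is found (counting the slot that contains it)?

2

21 hashes to 0; slot 0 is free -> place at 0.
888 hashes to 4; slot 4 is free -> place at 4.
398 hashes to 4; 4 taken -> place at 5.
591 hashes to 2; slot 2 is free -> place at 2.
Table: [21, —, 591, —, 888, 398, —]
Lookup 398: h=4, probe 4,5 → found at 5.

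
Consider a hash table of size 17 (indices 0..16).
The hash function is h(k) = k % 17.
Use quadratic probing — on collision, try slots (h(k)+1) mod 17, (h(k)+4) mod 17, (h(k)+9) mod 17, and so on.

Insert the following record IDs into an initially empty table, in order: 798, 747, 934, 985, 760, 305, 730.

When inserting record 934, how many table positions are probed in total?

798 hashes to 16; slot 16 is free -> place at 16.
747 hashes to 16; 16 taken -> place at 0.
934 hashes to 16; 16,0 taken -> place at 3.
985 hashes to 16; 16,0,3 taken -> place at 8.
760 hashes to 12; slot 12 is free -> place at 12.
305 hashes to 16; 16,0,3,8 taken -> place at 15.
730 hashes to 16; 16,0,3,8,15 taken -> place at 7.
Table: [747, ∅, ∅, 934, ∅, ∅, ∅, 730, 985, ∅, ∅, ∅, 760, ∅, ∅, 305, 798]

3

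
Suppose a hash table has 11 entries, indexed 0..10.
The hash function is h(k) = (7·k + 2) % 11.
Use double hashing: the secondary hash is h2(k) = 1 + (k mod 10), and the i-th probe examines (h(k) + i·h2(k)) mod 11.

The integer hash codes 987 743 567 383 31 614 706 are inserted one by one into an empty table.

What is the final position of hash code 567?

8

987 hashes to 3; slot 3 is free => place at 3.
743 hashes to 0; slot 0 is free => place at 0.
567 hashes to 0, h2=8; 0 taken => place at 8.
383 hashes to 10; slot 10 is free => place at 10.
31 hashes to 10, h2=2; 10 taken => place at 1.
614 hashes to 10, h2=5; 10 taken => place at 4.
706 hashes to 5; slot 5 is free => place at 5.
Table: [743, 31, ∅, 987, 614, 706, ∅, ∅, 567, ∅, 383]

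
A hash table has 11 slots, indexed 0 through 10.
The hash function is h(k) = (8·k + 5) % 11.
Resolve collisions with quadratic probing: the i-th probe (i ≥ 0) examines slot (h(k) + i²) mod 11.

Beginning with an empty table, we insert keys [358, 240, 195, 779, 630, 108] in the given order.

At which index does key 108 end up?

358: h=9 => slot 9
240: h=0 => slot 0
195: h=3 => slot 3
779: h=0, probe 0,1 => slot 1
630: h=7 => slot 7
108: h=0, probe 0,1,4 => slot 4
Table: [240, 779, ., 195, 108, ., ., 630, ., 358, .]

4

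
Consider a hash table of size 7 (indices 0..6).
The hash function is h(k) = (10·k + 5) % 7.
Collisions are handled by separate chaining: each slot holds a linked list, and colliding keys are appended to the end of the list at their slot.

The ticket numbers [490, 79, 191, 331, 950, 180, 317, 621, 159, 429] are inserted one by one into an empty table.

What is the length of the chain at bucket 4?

490 → bucket 5
79 → bucket 4
191 → bucket 4 (collision)
331 → bucket 4 (collision)
950 → bucket 6
180 → bucket 6 (collision)
317 → bucket 4 (collision)
621 → bucket 6 (collision)
159 → bucket 6 (collision)
429 → bucket 4 (collision)
Final buckets:
0: .
1: .
2: .
3: .
4: 79 -> 191 -> 331 -> 317 -> 429
5: 490
6: 950 -> 180 -> 621 -> 159

5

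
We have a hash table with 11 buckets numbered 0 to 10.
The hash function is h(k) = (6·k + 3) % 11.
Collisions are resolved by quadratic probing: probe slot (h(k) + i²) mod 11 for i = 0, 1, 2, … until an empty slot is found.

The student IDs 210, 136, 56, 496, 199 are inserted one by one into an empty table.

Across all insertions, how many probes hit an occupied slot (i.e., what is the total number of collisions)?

6

Insert 210: h=9, slot 9 empty → index 9.
Insert 136: h=5, slot 5 empty → index 5.
Insert 56: h=9, slot 9 occupied → index 10.
Insert 496: h=9, slots 9,10 occupied → index 2.
Insert 199: h=9, slots 9,10,2 occupied → index 7.
Table: [-, -, 496, -, -, 136, -, 199, -, 210, 56]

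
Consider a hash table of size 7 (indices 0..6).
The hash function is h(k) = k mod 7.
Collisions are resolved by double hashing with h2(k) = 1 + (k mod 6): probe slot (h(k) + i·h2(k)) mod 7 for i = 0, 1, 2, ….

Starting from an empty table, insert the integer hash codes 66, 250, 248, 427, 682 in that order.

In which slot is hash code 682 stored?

66 hashes to 3; slot 3 is free → place at 3.
250 hashes to 5; slot 5 is free → place at 5.
248 hashes to 3, h2=3; 3 taken → place at 6.
427 hashes to 0; slot 0 is free → place at 0.
682 hashes to 3, h2=5; 3 taken → place at 1.
Table: [427, 682, -, 66, -, 250, 248]

1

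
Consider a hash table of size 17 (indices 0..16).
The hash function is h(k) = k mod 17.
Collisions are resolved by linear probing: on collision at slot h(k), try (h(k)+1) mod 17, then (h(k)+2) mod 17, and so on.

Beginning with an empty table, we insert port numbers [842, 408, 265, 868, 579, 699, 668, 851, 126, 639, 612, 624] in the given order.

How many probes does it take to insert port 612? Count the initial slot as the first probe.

7

842 hashes to 9; slot 9 is free -> place at 9.
408 hashes to 0; slot 0 is free -> place at 0.
265 hashes to 10; slot 10 is free -> place at 10.
868 hashes to 1; slot 1 is free -> place at 1.
579 hashes to 1; 1 taken -> place at 2.
699 hashes to 2; 2 taken -> place at 3.
668 hashes to 5; slot 5 is free -> place at 5.
851 hashes to 1; 1,2,3 taken -> place at 4.
126 hashes to 7; slot 7 is free -> place at 7.
639 hashes to 10; 10 taken -> place at 11.
612 hashes to 0; 0,1,2,3,4,5 taken -> place at 6.
624 hashes to 12; slot 12 is free -> place at 12.
Table: [408, 868, 579, 699, 851, 668, 612, 126, ., 842, 265, 639, 624, ., ., ., .]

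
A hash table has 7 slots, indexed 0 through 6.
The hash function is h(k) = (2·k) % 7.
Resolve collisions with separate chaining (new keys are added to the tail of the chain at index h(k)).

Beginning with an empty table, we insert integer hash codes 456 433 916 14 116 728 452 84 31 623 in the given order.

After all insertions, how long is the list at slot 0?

4

456 -> bucket 2
433 -> bucket 5
916 -> bucket 5 (collision)
14 -> bucket 0
116 -> bucket 1
728 -> bucket 0 (collision)
452 -> bucket 1 (collision)
84 -> bucket 0 (collision)
31 -> bucket 6
623 -> bucket 0 (collision)
Final buckets:
0: 14 -> 728 -> 84 -> 623
1: 116 -> 452
2: 456
3: —
4: —
5: 433 -> 916
6: 31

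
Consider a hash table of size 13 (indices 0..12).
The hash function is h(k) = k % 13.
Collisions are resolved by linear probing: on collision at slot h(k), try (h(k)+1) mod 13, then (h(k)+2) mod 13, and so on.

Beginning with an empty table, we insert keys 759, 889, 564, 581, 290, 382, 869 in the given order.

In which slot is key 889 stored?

6

759: h=5 → slot 5
889: h=5, probe 5,6 → slot 6
564: h=5, probe 5,6,7 → slot 7
581: h=9 → slot 9
290: h=4 → slot 4
382: h=5, probe 5,6,7,8 → slot 8
869: h=11 → slot 11
Table: [∅, ∅, ∅, ∅, 290, 759, 889, 564, 382, 581, ∅, 869, ∅]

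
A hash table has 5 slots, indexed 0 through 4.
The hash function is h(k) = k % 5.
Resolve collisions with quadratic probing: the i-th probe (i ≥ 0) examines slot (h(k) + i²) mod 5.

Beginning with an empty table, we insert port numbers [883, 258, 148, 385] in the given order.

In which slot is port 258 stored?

4

883: h=3 => slot 3
258: h=3, probe 3,4 => slot 4
148: h=3, probe 3,4,2 => slot 2
385: h=0 => slot 0
Table: [385, —, 148, 883, 258]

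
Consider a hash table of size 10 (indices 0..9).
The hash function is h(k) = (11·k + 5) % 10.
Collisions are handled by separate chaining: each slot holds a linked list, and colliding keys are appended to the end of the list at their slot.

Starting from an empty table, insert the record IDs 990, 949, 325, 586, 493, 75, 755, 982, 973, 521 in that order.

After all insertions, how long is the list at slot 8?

2

990 → bucket 5
949 → bucket 4
325 → bucket 0
586 → bucket 1
493 → bucket 8
75 → bucket 0 (collision)
755 → bucket 0 (collision)
982 → bucket 7
973 → bucket 8 (collision)
521 → bucket 6
Final buckets:
0: 325 -> 75 -> 755
1: 586
2: -
3: -
4: 949
5: 990
6: 521
7: 982
8: 493 -> 973
9: -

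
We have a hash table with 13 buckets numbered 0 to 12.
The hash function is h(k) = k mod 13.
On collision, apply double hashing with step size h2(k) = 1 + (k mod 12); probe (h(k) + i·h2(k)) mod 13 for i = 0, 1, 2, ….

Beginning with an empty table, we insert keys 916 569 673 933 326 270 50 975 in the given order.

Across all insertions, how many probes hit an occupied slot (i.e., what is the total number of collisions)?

Insert 916: h=6, slot 6 empty → index 6.
Insert 569: h=10, slot 10 empty → index 10.
Insert 673: h=10, h2=2, slot 10 occupied → index 12.
Insert 933: h=10, h2=10, slot 10 occupied → index 7.
Insert 326: h=1, slot 1 empty → index 1.
Insert 270: h=10, h2=7, slot 10 occupied → index 4.
Insert 50: h=11, slot 11 empty → index 11.
Insert 975: h=0, slot 0 empty → index 0.
Table: [975, 326, ., ., 270, ., 916, 933, ., ., 569, 50, 673]

3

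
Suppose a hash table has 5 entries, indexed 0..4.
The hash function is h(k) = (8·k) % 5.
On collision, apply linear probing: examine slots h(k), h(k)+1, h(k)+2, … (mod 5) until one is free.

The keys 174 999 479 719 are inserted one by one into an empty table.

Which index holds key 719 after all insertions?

174: h=2 -> slot 2
999: h=2, probe 2,3 -> slot 3
479: h=2, probe 2,3,4 -> slot 4
719: h=2, probe 2,3,4,0 -> slot 0
Table: [719, -, 174, 999, 479]

0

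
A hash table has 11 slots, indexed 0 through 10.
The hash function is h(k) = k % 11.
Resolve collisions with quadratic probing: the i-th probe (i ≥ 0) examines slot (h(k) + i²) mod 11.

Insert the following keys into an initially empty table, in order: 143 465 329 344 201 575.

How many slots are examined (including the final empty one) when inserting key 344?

2

143 hashes to 0; slot 0 is free -> place at 0.
465 hashes to 3; slot 3 is free -> place at 3.
329 hashes to 10; slot 10 is free -> place at 10.
344 hashes to 3; 3 taken -> place at 4.
201 hashes to 3; 3,4 taken -> place at 7.
575 hashes to 3; 3,4,7 taken -> place at 1.
Table: [143, 575, _, 465, 344, _, _, 201, _, _, 329]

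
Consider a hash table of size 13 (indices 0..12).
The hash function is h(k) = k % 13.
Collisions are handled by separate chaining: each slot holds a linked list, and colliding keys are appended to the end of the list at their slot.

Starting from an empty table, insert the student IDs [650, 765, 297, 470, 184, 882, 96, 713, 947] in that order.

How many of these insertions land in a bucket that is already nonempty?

5

650 -> bucket 0
765 -> bucket 11
297 -> bucket 11 (collision)
470 -> bucket 2
184 -> bucket 2 (collision)
882 -> bucket 11 (collision)
96 -> bucket 5
713 -> bucket 11 (collision)
947 -> bucket 11 (collision)
Final buckets:
0: 650
1: -
2: 470 -> 184
3: -
4: -
5: 96
6: -
7: -
8: -
9: -
10: -
11: 765 -> 297 -> 882 -> 713 -> 947
12: -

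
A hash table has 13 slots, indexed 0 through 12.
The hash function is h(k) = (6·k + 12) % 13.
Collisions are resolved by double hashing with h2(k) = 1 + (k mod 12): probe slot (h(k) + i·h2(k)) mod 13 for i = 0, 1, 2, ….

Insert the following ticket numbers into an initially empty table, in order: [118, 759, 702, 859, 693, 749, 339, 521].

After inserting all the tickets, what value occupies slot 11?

521

118: h=5 → slot 5
759: h=3 → slot 3
702: h=12 → slot 12
859: h=5, h2=8, probe 5,0 → slot 0
693: h=10 → slot 10
749: h=8 → slot 8
339: h=5, h2=4, probe 5,9 → slot 9
521: h=5, h2=6, probe 5,11 → slot 11
Table: [859, —, —, 759, —, 118, —, —, 749, 339, 693, 521, 702]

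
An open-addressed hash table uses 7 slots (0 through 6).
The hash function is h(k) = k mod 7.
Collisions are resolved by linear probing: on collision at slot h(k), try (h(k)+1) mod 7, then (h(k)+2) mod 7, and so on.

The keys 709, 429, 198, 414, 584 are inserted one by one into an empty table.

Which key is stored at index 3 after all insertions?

429

709 hashes to 2; slot 2 is free -> place at 2.
429 hashes to 2; 2 taken -> place at 3.
198 hashes to 2; 2,3 taken -> place at 4.
414 hashes to 1; slot 1 is free -> place at 1.
584 hashes to 3; 3,4 taken -> place at 5.
Table: [_, 414, 709, 429, 198, 584, _]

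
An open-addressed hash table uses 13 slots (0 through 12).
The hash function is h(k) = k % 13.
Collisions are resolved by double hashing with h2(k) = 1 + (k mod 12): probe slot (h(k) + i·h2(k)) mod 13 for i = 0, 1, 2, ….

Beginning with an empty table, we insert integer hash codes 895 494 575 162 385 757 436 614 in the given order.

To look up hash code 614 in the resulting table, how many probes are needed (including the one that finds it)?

3

895 hashes to 11; slot 11 is free → place at 11.
494 hashes to 0; slot 0 is free → place at 0.
575 hashes to 3; slot 3 is free → place at 3.
162 hashes to 6; slot 6 is free → place at 6.
385 hashes to 8; slot 8 is free → place at 8.
757 hashes to 3, h2=2; 3 taken → place at 5.
436 hashes to 7; slot 7 is free → place at 7.
614 hashes to 3, h2=3; 3,6 taken → place at 9.
Table: [494, —, —, 575, —, 757, 162, 436, 385, 614, —, 895, —]
Lookup 614: h=3, h2=3, probe 3,6,9 → found at 9.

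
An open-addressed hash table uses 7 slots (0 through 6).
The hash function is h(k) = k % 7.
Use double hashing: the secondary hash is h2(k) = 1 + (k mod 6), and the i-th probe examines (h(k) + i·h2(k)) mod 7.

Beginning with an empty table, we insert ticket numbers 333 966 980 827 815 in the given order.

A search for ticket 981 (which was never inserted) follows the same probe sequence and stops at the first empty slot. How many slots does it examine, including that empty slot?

333 hashes to 4; slot 4 is free → place at 4.
966 hashes to 0; slot 0 is free → place at 0.
980 hashes to 0, h2=3; 0 taken → place at 3.
827 hashes to 1; slot 1 is free → place at 1.
815 hashes to 3, h2=6; 3 taken → place at 2.
Table: [966, 827, 815, 980, 333, —, —]
Lookup 981: h=1, h2=4, probe 1,5 → slot 5 empty, not found.

2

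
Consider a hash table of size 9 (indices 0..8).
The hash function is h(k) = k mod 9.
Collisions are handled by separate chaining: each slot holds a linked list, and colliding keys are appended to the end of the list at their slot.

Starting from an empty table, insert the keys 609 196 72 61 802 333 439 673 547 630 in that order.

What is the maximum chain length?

5

Insert 609: h=6, bucket 6 empty → new chain.
Insert 196: h=7, bucket 7 empty → new chain.
Insert 72: h=0, bucket 0 empty → new chain.
Insert 61: h=7, bucket 7 nonempty → append to chain.
Insert 802: h=1, bucket 1 empty → new chain.
Insert 333: h=0, bucket 0 nonempty → append to chain.
Insert 439: h=7, bucket 7 nonempty → append to chain.
Insert 673: h=7, bucket 7 nonempty → append to chain.
Insert 547: h=7, bucket 7 nonempty → append to chain.
Insert 630: h=0, bucket 0 nonempty → append to chain.
Final buckets:
0: 72 -> 333 -> 630
1: 802
2: ∅
3: ∅
4: ∅
5: ∅
6: 609
7: 196 -> 61 -> 439 -> 673 -> 547
8: ∅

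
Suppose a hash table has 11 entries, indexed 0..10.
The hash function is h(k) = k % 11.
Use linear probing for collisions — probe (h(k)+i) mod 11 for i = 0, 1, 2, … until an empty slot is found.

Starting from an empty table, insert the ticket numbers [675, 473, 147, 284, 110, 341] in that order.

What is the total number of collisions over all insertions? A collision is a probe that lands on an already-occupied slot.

4

675: h=4 -> slot 4
473: h=0 -> slot 0
147: h=4, probe 4,5 -> slot 5
284: h=9 -> slot 9
110: h=0, probe 0,1 -> slot 1
341: h=0, probe 0,1,2 -> slot 2
Table: [473, 110, 341, ., 675, 147, ., ., ., 284, .]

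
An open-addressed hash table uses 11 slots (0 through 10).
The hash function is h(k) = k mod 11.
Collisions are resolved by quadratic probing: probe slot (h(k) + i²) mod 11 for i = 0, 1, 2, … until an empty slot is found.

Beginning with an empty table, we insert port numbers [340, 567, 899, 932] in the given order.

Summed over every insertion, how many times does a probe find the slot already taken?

1

Insert 340: h=10, slot 10 empty -> index 10.
Insert 567: h=6, slot 6 empty -> index 6.
Insert 899: h=8, slot 8 empty -> index 8.
Insert 932: h=8, slot 8 occupied -> index 9.
Table: [∅, ∅, ∅, ∅, ∅, ∅, 567, ∅, 899, 932, 340]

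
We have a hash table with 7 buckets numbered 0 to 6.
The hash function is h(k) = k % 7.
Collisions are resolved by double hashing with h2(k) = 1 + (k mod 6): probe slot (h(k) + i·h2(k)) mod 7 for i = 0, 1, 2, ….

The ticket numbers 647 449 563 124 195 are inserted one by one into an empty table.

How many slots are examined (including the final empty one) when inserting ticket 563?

2

647: h=3 -> slot 3
449: h=1 -> slot 1
563: h=3, h2=6, probe 3,2 -> slot 2
124: h=5 -> slot 5
195: h=6 -> slot 6
Table: [., 449, 563, 647, ., 124, 195]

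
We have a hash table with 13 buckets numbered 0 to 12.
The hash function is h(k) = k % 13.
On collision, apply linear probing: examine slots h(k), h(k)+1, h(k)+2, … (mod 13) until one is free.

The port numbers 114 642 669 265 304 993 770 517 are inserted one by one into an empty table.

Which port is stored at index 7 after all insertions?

265

114: h=10 => slot 10
642: h=5 => slot 5
669: h=6 => slot 6
265: h=5, probe 5,6,7 => slot 7
304: h=5, probe 5,6,7,8 => slot 8
993: h=5, probe 5,6,7,8,9 => slot 9
770: h=3 => slot 3
517: h=10, probe 10,11 => slot 11
Table: [-, -, -, 770, -, 642, 669, 265, 304, 993, 114, 517, -]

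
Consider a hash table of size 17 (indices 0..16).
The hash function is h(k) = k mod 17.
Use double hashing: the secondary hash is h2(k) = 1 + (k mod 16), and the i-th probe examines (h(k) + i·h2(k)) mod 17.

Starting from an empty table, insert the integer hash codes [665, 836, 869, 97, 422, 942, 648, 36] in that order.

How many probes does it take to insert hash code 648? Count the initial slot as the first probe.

665: h=2 → slot 2
836: h=3 → slot 3
869: h=2, h2=6, probe 2,8 → slot 8
97: h=12 → slot 12
422: h=14 → slot 14
942: h=7 → slot 7
648: h=2, h2=9, probe 2,11 → slot 11
36: h=2, h2=5, probe 2,7,12,0 → slot 0
Table: [36, ∅, 665, 836, ∅, ∅, ∅, 942, 869, ∅, ∅, 648, 97, ∅, 422, ∅, ∅]

2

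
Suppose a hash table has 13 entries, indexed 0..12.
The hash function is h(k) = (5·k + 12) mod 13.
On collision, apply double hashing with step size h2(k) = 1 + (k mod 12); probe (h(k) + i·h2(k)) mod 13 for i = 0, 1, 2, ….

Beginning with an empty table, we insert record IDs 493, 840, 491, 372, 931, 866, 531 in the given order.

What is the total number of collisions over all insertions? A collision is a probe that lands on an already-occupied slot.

493: h=7 -> slot 7
840: h=0 -> slot 0
491: h=10 -> slot 10
372: h=0, h2=1, probe 0,1 -> slot 1
931: h=0, h2=8, probe 0,8 -> slot 8
866: h=0, h2=3, probe 0,3 -> slot 3
531: h=2 -> slot 2
Table: [840, 372, 531, 866, —, —, —, 493, 931, —, 491, —, —]

3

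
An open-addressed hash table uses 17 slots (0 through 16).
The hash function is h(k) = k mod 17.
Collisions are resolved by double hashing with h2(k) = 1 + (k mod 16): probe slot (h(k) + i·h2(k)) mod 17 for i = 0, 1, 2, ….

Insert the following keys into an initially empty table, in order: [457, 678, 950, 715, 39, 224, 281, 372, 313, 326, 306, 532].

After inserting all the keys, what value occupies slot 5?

457 hashes to 15; slot 15 is free => place at 15.
678 hashes to 15, h2=7; 15 taken => place at 5.
950 hashes to 15, h2=7; 15,5 taken => place at 12.
715 hashes to 1; slot 1 is free => place at 1.
39 hashes to 5, h2=8; 5 taken => place at 13.
224 hashes to 3; slot 3 is free => place at 3.
281 hashes to 9; slot 9 is free => place at 9.
372 hashes to 15, h2=5; 15,3 taken => place at 8.
313 hashes to 7; slot 7 is free => place at 7.
326 hashes to 3, h2=7; 3 taken => place at 10.
306 hashes to 0; slot 0 is free => place at 0.
532 hashes to 5, h2=5; 5,10,15,3,8,13,1 taken => place at 6.
Table: [306, 715, -, 224, -, 678, 532, 313, 372, 281, 326, -, 950, 39, -, 457, -]

678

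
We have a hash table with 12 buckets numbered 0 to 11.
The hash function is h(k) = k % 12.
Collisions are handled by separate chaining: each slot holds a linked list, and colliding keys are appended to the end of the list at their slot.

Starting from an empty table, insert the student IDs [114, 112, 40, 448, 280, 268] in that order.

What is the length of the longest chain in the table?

5

Insert 114: h=6, bucket 6 empty -> new chain.
Insert 112: h=4, bucket 4 empty -> new chain.
Insert 40: h=4, bucket 4 nonempty -> append to chain.
Insert 448: h=4, bucket 4 nonempty -> append to chain.
Insert 280: h=4, bucket 4 nonempty -> append to chain.
Insert 268: h=4, bucket 4 nonempty -> append to chain.
Final buckets:
0: _
1: _
2: _
3: _
4: 112 -> 40 -> 448 -> 280 -> 268
5: _
6: 114
7: _
8: _
9: _
10: _
11: _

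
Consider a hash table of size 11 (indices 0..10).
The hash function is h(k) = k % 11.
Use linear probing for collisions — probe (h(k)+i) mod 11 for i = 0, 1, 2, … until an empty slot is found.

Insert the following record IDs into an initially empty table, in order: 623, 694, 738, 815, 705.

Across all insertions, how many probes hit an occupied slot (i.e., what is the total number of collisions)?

6

623 hashes to 7; slot 7 is free -> place at 7.
694 hashes to 1; slot 1 is free -> place at 1.
738 hashes to 1; 1 taken -> place at 2.
815 hashes to 1; 1,2 taken -> place at 3.
705 hashes to 1; 1,2,3 taken -> place at 4.
Table: [—, 694, 738, 815, 705, —, —, 623, —, —, —]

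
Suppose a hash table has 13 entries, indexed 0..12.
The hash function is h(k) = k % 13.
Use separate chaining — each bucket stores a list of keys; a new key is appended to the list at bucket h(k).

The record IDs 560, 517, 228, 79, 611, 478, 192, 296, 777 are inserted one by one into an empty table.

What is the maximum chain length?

Insert 560: h=1, bucket 1 empty -> new chain.
Insert 517: h=10, bucket 10 empty -> new chain.
Insert 228: h=7, bucket 7 empty -> new chain.
Insert 79: h=1, bucket 1 nonempty -> append to chain.
Insert 611: h=0, bucket 0 empty -> new chain.
Insert 478: h=10, bucket 10 nonempty -> append to chain.
Insert 192: h=10, bucket 10 nonempty -> append to chain.
Insert 296: h=10, bucket 10 nonempty -> append to chain.
Insert 777: h=10, bucket 10 nonempty -> append to chain.
Final buckets:
0: 611
1: 560 -> 79
2: _
3: _
4: _
5: _
6: _
7: 228
8: _
9: _
10: 517 -> 478 -> 192 -> 296 -> 777
11: _
12: _

5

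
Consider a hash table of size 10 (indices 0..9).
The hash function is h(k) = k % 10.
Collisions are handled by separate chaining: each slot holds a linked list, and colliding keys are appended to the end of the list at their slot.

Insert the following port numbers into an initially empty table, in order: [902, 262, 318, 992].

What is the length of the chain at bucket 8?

1

Insert 902: h=2, bucket 2 empty → new chain.
Insert 262: h=2, bucket 2 nonempty → append to chain.
Insert 318: h=8, bucket 8 empty → new chain.
Insert 992: h=2, bucket 2 nonempty → append to chain.
Final buckets:
0: —
1: —
2: 902 -> 262 -> 992
3: —
4: —
5: —
6: —
7: —
8: 318
9: —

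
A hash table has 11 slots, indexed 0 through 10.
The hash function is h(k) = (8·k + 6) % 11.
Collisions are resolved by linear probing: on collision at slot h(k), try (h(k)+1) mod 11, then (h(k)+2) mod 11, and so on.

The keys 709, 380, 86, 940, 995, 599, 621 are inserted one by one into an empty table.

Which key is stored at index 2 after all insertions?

Insert 709: h=2, slot 2 empty => index 2.
Insert 380: h=10, slot 10 empty => index 10.
Insert 86: h=1, slot 1 empty => index 1.
Insert 940: h=2, slot 2 occupied => index 3.
Insert 995: h=2, slots 2,3 occupied => index 4.
Insert 599: h=2, slots 2,3,4 occupied => index 5.
Insert 621: h=2, slots 2,3,4,5 occupied => index 6.
Table: [-, 86, 709, 940, 995, 599, 621, -, -, -, 380]

709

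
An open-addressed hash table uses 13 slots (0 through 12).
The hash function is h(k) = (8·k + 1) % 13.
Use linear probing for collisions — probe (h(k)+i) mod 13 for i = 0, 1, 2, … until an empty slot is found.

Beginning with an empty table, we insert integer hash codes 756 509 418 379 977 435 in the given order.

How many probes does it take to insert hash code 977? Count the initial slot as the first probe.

756: h=4 -> slot 4
509: h=4, probe 4,5 -> slot 5
418: h=4, probe 4,5,6 -> slot 6
379: h=4, probe 4,5,6,7 -> slot 7
977: h=4, probe 4,5,6,7,8 -> slot 8
435: h=10 -> slot 10
Table: [∅, ∅, ∅, ∅, 756, 509, 418, 379, 977, ∅, 435, ∅, ∅]

5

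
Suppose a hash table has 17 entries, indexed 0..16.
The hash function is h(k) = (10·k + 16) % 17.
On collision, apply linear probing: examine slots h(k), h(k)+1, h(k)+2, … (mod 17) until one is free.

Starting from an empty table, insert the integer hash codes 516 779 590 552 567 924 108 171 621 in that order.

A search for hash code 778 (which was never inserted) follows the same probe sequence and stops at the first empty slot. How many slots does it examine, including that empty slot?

5

Insert 516: h=8, slot 8 empty -> index 8.
Insert 779: h=3, slot 3 empty -> index 3.
Insert 590: h=0, slot 0 empty -> index 0.
Insert 552: h=11, slot 11 empty -> index 11.
Insert 567: h=8, slot 8 occupied -> index 9.
Insert 924: h=8, slots 8,9 occupied -> index 10.
Insert 108: h=8, slots 8,9,10,11 occupied -> index 12.
Insert 171: h=9, slots 9,10,11,12 occupied -> index 13.
Insert 621: h=4, slot 4 empty -> index 4.
Table: [590, ., ., 779, 621, ., ., ., 516, 567, 924, 552, 108, 171, ., ., .]
Lookup 778: h=10, probe 10,11,12,13,14 → slot 14 empty, not found.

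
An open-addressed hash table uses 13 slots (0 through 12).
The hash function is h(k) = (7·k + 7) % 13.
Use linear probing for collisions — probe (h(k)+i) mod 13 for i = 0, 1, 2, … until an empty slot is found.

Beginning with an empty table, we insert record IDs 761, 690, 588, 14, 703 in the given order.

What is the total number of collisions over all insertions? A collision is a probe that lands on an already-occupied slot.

761: h=4 => slot 4
690: h=1 => slot 1
588: h=2 => slot 2
14: h=1, probe 1,2,3 => slot 3
703: h=1, probe 1,2,3,4,5 => slot 5
Table: [∅, 690, 588, 14, 761, 703, ∅, ∅, ∅, ∅, ∅, ∅, ∅]

6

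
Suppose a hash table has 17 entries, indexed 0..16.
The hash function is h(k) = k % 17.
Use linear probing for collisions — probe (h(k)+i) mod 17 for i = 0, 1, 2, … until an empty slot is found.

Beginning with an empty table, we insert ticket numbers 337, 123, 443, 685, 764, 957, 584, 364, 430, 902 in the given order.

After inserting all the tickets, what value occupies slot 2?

337: h=14 => slot 14
123: h=4 => slot 4
443: h=1 => slot 1
685: h=5 => slot 5
764: h=16 => slot 16
957: h=5, probe 5,6 => slot 6
584: h=6, probe 6,7 => slot 7
364: h=7, probe 7,8 => slot 8
430: h=5, probe 5,6,7,8,9 => slot 9
902: h=1, probe 1,2 => slot 2
Table: [—, 443, 902, —, 123, 685, 957, 584, 364, 430, —, —, —, —, 337, —, 764]

902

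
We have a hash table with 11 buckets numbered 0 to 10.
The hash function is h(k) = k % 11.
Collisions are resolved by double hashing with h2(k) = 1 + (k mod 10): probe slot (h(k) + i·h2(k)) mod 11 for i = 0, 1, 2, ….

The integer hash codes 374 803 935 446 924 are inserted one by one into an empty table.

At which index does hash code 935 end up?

6

Insert 374: h=0, slot 0 empty → index 0.
Insert 803: h=0, h2=4, slot 0 occupied → index 4.
Insert 935: h=0, h2=6, slot 0 occupied → index 6.
Insert 446: h=6, h2=7, slot 6 occupied → index 2.
Insert 924: h=0, h2=5, slot 0 occupied → index 5.
Table: [374, ., 446, ., 803, 924, 935, ., ., ., .]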